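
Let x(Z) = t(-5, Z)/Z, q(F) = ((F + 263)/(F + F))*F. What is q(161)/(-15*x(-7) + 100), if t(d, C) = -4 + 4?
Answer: 53/25 ≈ 2.1200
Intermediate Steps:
t(d, C) = 0
q(F) = 263/2 + F/2 (q(F) = ((263 + F)/((2*F)))*F = ((263 + F)*(1/(2*F)))*F = ((263 + F)/(2*F))*F = 263/2 + F/2)
x(Z) = 0 (x(Z) = 0/Z = 0)
q(161)/(-15*x(-7) + 100) = (263/2 + (1/2)*161)/(-15*0 + 100) = (263/2 + 161/2)/(0 + 100) = 212/100 = 212*(1/100) = 53/25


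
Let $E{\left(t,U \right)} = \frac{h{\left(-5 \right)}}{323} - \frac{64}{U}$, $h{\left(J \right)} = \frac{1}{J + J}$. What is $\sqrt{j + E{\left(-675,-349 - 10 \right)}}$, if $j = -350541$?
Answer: $\frac{9 i \sqrt{5818988832387730}}{1159570} \approx 592.06 i$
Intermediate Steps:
$h{\left(J \right)} = \frac{1}{2 J}$
$E{\left(t,U \right)} = - \frac{1}{3230} - \frac{64}{U}$ ($E{\left(t,U \right)} = \frac{\frac{1}{2} \frac{1}{-5}}{323} - \frac{64}{U} = \frac{1}{2} \left(- \frac{1}{5}\right) \frac{1}{323} - \frac{64}{U} = \left(- \frac{1}{10}\right) \frac{1}{323} - \frac{64}{U} = - \frac{1}{3230} - \frac{64}{U}$)
$\sqrt{j + E{\left(-675,-349 - 10 \right)}} = \sqrt{-350541 + \frac{-206720 - \left(-349 - 10\right)}{3230 \left(-349 - 10\right)}} = \sqrt{-350541 + \frac{-206720 - -359}{3230 \left(-359\right)}} = \sqrt{-350541 + \frac{1}{3230} \left(- \frac{1}{359}\right) \left(-206720 + 359\right)} = \sqrt{-350541 + \frac{1}{3230} \left(- \frac{1}{359}\right) \left(-206361\right)} = \sqrt{-350541 + \frac{206361}{1159570}} = \sqrt{- \frac{406476621009}{1159570}} = \frac{9 i \sqrt{5818988832387730}}{1159570}$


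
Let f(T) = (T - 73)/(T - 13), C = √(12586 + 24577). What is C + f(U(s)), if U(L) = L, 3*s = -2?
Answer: 221/41 + √37163 ≈ 198.17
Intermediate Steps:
s = -⅔ (s = (⅓)*(-2) = -⅔ ≈ -0.66667)
C = √37163 ≈ 192.78
f(T) = (-73 + T)/(-13 + T)
C + f(U(s)) = √37163 + (-73 - ⅔)/(-13 - ⅔) = √37163 - 221/3/(-41/3) = √37163 - 3/41*(-221/3) = √37163 + 221/41 = 221/41 + √37163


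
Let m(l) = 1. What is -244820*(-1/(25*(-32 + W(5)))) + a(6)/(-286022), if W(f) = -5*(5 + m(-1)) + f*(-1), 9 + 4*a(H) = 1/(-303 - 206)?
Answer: -14256866502259/97542082660 ≈ -146.16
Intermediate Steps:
a(H) = -2291/1018 (a(H) = -9/4 + 1/(4*(-303 - 206)) = -9/4 + (1/4)/(-509) = -9/4 + (1/4)*(-1/509) = -9/4 - 1/2036 = -2291/1018)
W(f) = -30 - f (W(f) = -5*(5 + 1) + f*(-1) = -5*6 - f = -30 - f)
-244820*(-1/(25*(-32 + W(5)))) + a(6)/(-286022) = -244820*(-1/(25*(-32 + (-30 - 1*5)))) - 2291/1018/(-286022) = -244820*(-1/(25*(-32 + (-30 - 5)))) - 2291/1018*(-1/286022) = -244820*(-1/(25*(-32 - 35))) + 2291/291170396 = -244820/((-67*(-25))) + 2291/291170396 = -244820/1675 + 2291/291170396 = -244820*1/1675 + 2291/291170396 = -48964/335 + 2291/291170396 = -14256866502259/97542082660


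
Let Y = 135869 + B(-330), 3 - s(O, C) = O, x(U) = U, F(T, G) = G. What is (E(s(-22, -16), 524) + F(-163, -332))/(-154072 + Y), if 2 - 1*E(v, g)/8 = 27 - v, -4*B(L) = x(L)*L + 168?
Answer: 166/22735 ≈ 0.0073015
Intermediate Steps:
s(O, C) = 3 - O
B(L) = -42 - L²/4 (B(L) = -(L*L + 168)/4 = -(L² + 168)/4 = -(168 + L²)/4 = -42 - L²/4)
E(v, g) = -200 + 8*v (E(v, g) = 16 - 8*(27 - v) = 16 + (-216 + 8*v) = -200 + 8*v)
Y = 108602 (Y = 135869 + (-42 - ¼*(-330)²) = 135869 + (-42 - ¼*108900) = 135869 + (-42 - 27225) = 135869 - 27267 = 108602)
(E(s(-22, -16), 524) + F(-163, -332))/(-154072 + Y) = ((-200 + 8*(3 - 1*(-22))) - 332)/(-154072 + 108602) = ((-200 + 8*(3 + 22)) - 332)/(-45470) = ((-200 + 8*25) - 332)*(-1/45470) = ((-200 + 200) - 332)*(-1/45470) = (0 - 332)*(-1/45470) = -332*(-1/45470) = 166/22735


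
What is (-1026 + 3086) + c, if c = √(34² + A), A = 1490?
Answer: 2060 + 21*√6 ≈ 2111.4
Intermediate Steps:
c = 21*√6 (c = √(34² + 1490) = √(1156 + 1490) = √2646 = 21*√6 ≈ 51.439)
(-1026 + 3086) + c = (-1026 + 3086) + 21*√6 = 2060 + 21*√6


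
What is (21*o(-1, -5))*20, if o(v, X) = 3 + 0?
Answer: 1260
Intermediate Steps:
o(v, X) = 3
(21*o(-1, -5))*20 = (21*3)*20 = 63*20 = 1260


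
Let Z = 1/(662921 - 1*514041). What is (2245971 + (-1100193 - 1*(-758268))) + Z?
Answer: 283474368481/148880 ≈ 1.9040e+6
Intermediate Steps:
Z = 1/148880 (Z = 1/(662921 - 514041) = 1/148880 ≈ 6.7168e-6)
(2245971 + (-1100193 - 1*(-758268))) + Z = (2245971 + (-1100193 - 1*(-758268))) + 1/148880 = (2245971 + (-1100193 + 758268)) + 1/148880 = (2245971 - 341925) + 1/148880 = 1904046 + 1/148880 = 283474368481/148880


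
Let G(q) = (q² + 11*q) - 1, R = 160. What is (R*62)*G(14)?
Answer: 3462080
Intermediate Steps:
G(q) = -1 + q² + 11*q
(R*62)*G(14) = (160*62)*(-1 + 14² + 11*14) = 9920*(-1 + 196 + 154) = 9920*349 = 3462080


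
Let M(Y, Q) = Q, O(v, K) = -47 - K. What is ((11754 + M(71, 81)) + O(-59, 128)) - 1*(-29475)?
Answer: 41135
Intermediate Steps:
((11754 + M(71, 81)) + O(-59, 128)) - 1*(-29475) = ((11754 + 81) + (-47 - 1*128)) - 1*(-29475) = (11835 + (-47 - 128)) + 29475 = (11835 - 175) + 29475 = 11660 + 29475 = 41135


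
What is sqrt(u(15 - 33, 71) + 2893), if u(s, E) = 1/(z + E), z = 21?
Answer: 3*sqrt(680179)/46 ≈ 53.787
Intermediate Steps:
u(s, E) = 1/(21 + E)
sqrt(u(15 - 33, 71) + 2893) = sqrt(1/(21 + 71) + 2893) = sqrt(1/92 + 2893) = sqrt(266157/92) = 3*sqrt(680179)/46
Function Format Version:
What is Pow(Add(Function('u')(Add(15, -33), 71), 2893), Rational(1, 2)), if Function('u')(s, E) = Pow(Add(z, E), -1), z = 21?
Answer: Mul(Rational(3, 46), Pow(680179, Rational(1, 2))) ≈ 53.787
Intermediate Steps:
Function('u')(s, E) = Pow(Add(21, E), -1)
Pow(Add(Function('u')(Add(15, -33), 71), 2893), Rational(1, 2)) = Pow(Add(Pow(Add(21, 71), -1), 2893), Rational(1, 2)) = Pow(Add(Pow(92, -1), 2893), Rational(1, 2)) = Pow(Add(Rational(1, 92), 2893), Rational(1, 2)) = Pow(Rational(266157, 92), Rational(1, 2)) = Mul(Rational(3, 46), Pow(680179, Rational(1, 2)))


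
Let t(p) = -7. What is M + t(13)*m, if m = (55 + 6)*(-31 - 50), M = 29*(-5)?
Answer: 34442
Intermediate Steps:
M = -145
m = -4941 (m = 61*(-81) = -4941)
M + t(13)*m = -145 - 7*(-4941) = -145 + 34587 = 34442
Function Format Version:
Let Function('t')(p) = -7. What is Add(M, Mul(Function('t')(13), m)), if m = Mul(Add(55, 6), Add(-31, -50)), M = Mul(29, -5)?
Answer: 34442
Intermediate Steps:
M = -145
m = -4941 (m = Mul(61, -81) = -4941)
Add(M, Mul(Function('t')(13), m)) = Add(-145, Mul(-7, -4941)) = Add(-145, 34587) = 34442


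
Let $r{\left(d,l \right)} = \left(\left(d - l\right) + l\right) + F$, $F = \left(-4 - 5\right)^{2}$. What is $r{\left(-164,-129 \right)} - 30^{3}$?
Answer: $-27083$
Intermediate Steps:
$F = 81$ ($F = \left(-9\right)^{2} = 81$)
$r{\left(d,l \right)} = 81 + d$ ($r{\left(d,l \right)} = \left(\left(d - l\right) + l\right) + 81 = d + 81 = 81 + d$)
$r{\left(-164,-129 \right)} - 30^{3} = \left(81 - 164\right) - 30^{3} = -83 - 27000 = -27083$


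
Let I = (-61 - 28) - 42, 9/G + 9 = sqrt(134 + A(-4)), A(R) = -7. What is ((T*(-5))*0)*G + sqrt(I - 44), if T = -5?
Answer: 5*I*sqrt(7) ≈ 13.229*I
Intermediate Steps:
G = 9/(-9 + sqrt(127)) (G = 9/(-9 + sqrt(134 - 7)) = 9/(-9 + sqrt(127)) ≈ 3.9658)
I = -131 (I = -89 - 42 = -131)
((T*(-5))*0)*G + sqrt(I - 44) = (-5*(-5)*0)*(81/46 + 9*sqrt(127)/46) + sqrt(-131 - 44) = (25*0)*(81/46 + 9*sqrt(127)/46) + sqrt(-175) = 0*(81/46 + 9*sqrt(127)/46) + 5*I*sqrt(7) = 0 + 5*I*sqrt(7) = 5*I*sqrt(7)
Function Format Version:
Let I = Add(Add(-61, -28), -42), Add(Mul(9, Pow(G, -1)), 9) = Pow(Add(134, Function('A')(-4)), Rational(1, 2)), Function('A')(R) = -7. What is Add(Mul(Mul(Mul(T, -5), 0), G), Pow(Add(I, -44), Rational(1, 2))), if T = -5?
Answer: Mul(5, I, Pow(7, Rational(1, 2))) ≈ Mul(13.229, I)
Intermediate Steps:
G = Mul(9, Pow(Add(-9, Pow(127, Rational(1, 2))), -1)) (G = Mul(9, Pow(Add(-9, Pow(Add(134, -7), Rational(1, 2))), -1)) = Mul(9, Pow(Add(-9, Pow(127, Rational(1, 2))), -1)) ≈ 3.9658)
I = -131 (I = Add(-89, -42) = -131)
Add(Mul(Mul(Mul(T, -5), 0), G), Pow(Add(I, -44), Rational(1, 2))) = Add(Mul(Mul(Mul(-5, -5), 0), Add(Rational(81, 46), Mul(Rational(9, 46), Pow(127, Rational(1, 2))))), Pow(Add(-131, -44), Rational(1, 2))) = Add(Mul(Mul(25, 0), Add(Rational(81, 46), Mul(Rational(9, 46), Pow(127, Rational(1, 2))))), Pow(-175, Rational(1, 2))) = Add(Mul(0, Add(Rational(81, 46), Mul(Rational(9, 46), Pow(127, Rational(1, 2))))), Mul(5, I, Pow(7, Rational(1, 2)))) = Add(0, Mul(5, I, Pow(7, Rational(1, 2)))) = Mul(5, I, Pow(7, Rational(1, 2)))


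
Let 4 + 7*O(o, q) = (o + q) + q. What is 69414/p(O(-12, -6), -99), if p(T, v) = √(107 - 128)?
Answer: -23138*I*√21/7 ≈ -15147.0*I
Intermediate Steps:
O(o, q) = -4/7 + o/7 + 2*q/7 (O(o, q) = -4/7 + ((o + q) + q)/7 = -4/7 + (o + 2*q)/7 = -4/7 + (o/7 + 2*q/7) = -4/7 + o/7 + 2*q/7)
p(T, v) = I*√21 (p(T, v) = √(-21) = I*√21)
69414/p(O(-12, -6), -99) = 69414/((I*√21)) = 69414*(-I*√21/21) = -23138*I*√21/7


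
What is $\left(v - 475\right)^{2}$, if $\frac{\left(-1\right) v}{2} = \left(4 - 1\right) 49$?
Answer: $591361$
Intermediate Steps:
$v = -294$ ($v = - 2 \left(4 - 1\right) 49 = - 2 \cdot 3 \cdot 49 = \left(-2\right) 147 = -294$)
$\left(v - 475\right)^{2} = \left(-294 - 475\right)^{2} = \left(-769\right)^{2} = 591361$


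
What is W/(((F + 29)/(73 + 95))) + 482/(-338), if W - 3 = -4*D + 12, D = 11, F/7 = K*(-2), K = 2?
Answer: -823609/169 ≈ -4873.4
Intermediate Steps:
F = -28 (F = 7*(2*(-2)) = 7*(-4) = -28)
W = -29 (W = 3 + (-4*11 + 12) = 3 + (-44 + 12) = 3 - 32 = -29)
W/(((F + 29)/(73 + 95))) + 482/(-338) = -29*(73 + 95)/(-28 + 29) + 482/(-338) = -29/(1/168) + 482*(-1/338) = -29/(1*(1/168)) - 241/169 = -29/1/168 - 241/169 = -29*168 - 241/169 = -4872 - 241/169 = -823609/169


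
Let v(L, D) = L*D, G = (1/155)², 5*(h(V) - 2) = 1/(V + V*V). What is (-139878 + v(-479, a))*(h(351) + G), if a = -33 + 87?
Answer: -6833259052507/20613450 ≈ -3.3150e+5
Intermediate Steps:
a = 54
h(V) = 2 + 1/(5*(V + V²)) (h(V) = 2 + 1/(5*(V + V*V)) = 2 + 1/(5*(V + V²)))
G = 1/24025 (G = (1/155)² = 1/24025 ≈ 4.1623e-5)
v(L, D) = D*L
(-139878 + v(-479, a))*(h(351) + G) = (-139878 + 54*(-479))*((⅕)*(1 + 10*351 + 10*351²)/(351*(1 + 351)) + 1/24025) = (-139878 - 25866)*((⅕)*(1/351)*(1 + 3510 + 10*123201)/352 + 1/24025) = -165744*((⅕)*(1/351)*(1/352)*(1 + 3510 + 1232010) + 1/24025) = -165744*((⅕)*(1/351)*(1/352)*1235521 + 1/24025) = -165744*(1235521/617760 + 1/24025) = -165744*5936801957/2968336800 = -6833259052507/20613450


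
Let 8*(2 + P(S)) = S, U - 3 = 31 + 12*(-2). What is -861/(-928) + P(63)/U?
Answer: 7031/4640 ≈ 1.5153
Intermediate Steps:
U = 10 (U = 3 + (31 + 12*(-2)) = 3 + (31 - 24) = 3 + 7 = 10)
P(S) = -2 + S/8
-861/(-928) + P(63)/U = -861/(-928) + (-2 + (⅛)*63)/10 = -861*(-1/928) + (-2 + 63/8)*(⅒) = 861/928 + (47/8)*(⅒) = 861/928 + 47/80 = 7031/4640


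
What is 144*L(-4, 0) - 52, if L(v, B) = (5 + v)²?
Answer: 92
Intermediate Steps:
144*L(-4, 0) - 52 = 144*(5 - 4)² - 52 = 144*1² - 52 = 144*1 - 52 = 144 - 52 = 92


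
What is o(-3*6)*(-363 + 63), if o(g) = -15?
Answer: 4500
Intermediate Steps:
o(-3*6)*(-363 + 63) = -15*(-363 + 63) = -15*(-300) = 4500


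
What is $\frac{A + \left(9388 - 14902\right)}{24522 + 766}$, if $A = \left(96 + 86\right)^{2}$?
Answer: $\frac{13805}{12644} \approx 1.0918$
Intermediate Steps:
$A = 33124$ ($A = 182^{2} = 33124$)
$\frac{A + \left(9388 - 14902\right)}{24522 + 766} = \frac{33124 + \left(9388 - 14902\right)}{24522 + 766} = \frac{33124 + \left(9388 - 14902\right)}{25288} = \left(33124 - 5514\right) \frac{1}{25288} = 27610 \cdot \frac{1}{25288} = \frac{13805}{12644}$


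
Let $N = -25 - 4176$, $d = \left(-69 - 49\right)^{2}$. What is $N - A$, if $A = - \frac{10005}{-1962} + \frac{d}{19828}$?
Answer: $- \frac{13637937647}{3241878} \approx -4206.8$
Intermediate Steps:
$d = 13924$ ($d = \left(-118\right)^{2} = 13924$)
$A = \frac{18808169}{3241878}$ ($A = - \frac{10005}{-1962} + \frac{13924}{19828} = \left(-10005\right) \left(- \frac{1}{1962}\right) + 13924 \cdot \frac{1}{19828} = \frac{3335}{654} + \frac{3481}{4957} = \frac{18808169}{3241878} \approx 5.8016$)
$N = -4201$ ($N = -25 - 4176 = -4201$)
$N - A = -4201 - \frac{18808169}{3241878} = - \frac{13637937647}{3241878}$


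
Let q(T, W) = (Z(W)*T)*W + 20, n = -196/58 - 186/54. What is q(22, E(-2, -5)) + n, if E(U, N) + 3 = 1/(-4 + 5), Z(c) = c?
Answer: 26407/261 ≈ 101.18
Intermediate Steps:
n = -1781/261 (n = -196*1/58 - 186*1/54 = -98/29 - 31/9 = -1781/261 ≈ -6.8238)
E(U, N) = -2 (E(U, N) = -3 + 1/(-4 + 5) = -3 + 1/1 = -3 + 1 = -2)
q(T, W) = 20 + T*W² (q(T, W) = (W*T)*W + 20 = (T*W)*W + 20 = T*W² + 20 = 20 + T*W²)
q(22, E(-2, -5)) + n = (20 + 22*(-2)²) - 1781/261 = (20 + 22*4) - 1781/261 = (20 + 88) - 1781/261 = 108 - 1781/261 = 26407/261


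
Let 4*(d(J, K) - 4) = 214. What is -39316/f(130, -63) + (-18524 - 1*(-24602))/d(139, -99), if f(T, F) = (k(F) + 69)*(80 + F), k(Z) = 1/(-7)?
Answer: 33978442/471155 ≈ 72.117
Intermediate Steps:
d(J, K) = 115/2 (d(J, K) = 4 + (¼)*214 = 4 + 107/2 = 115/2)
k(Z) = -⅐
f(T, F) = 38560/7 + 482*F/7 (f(T, F) = (-⅐ + 69)*(80 + F) = 482*(80 + F)/7 = 38560/7 + 482*F/7)
-39316/f(130, -63) + (-18524 - 1*(-24602))/d(139, -99) = -39316/(38560/7 + (482/7)*(-63)) + (-18524 - 1*(-24602))/(115/2) = -39316/(38560/7 - 4338) + (-18524 + 24602)*(2/115) = -39316/8194/7 + 6078*(2/115) = -39316*7/8194 + 12156/115 = -137606/4097 + 12156/115 = 33978442/471155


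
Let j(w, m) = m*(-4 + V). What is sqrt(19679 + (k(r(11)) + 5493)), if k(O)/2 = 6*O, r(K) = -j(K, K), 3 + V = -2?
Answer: 2*sqrt(6590) ≈ 162.36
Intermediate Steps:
V = -5 (V = -3 - 2 = -5)
j(w, m) = -9*m (j(w, m) = m*(-4 - 5) = m*(-9) = -9*m)
r(K) = 9*K (r(K) = -(-9)*K = 9*K)
k(O) = 12*O (k(O) = 2*(6*O) = 12*O)
sqrt(19679 + (k(r(11)) + 5493)) = sqrt(19679 + (12*(9*11) + 5493)) = sqrt(19679 + (12*99 + 5493)) = sqrt(19679 + (1188 + 5493)) = sqrt(19679 + 6681) = sqrt(26360) = 2*sqrt(6590)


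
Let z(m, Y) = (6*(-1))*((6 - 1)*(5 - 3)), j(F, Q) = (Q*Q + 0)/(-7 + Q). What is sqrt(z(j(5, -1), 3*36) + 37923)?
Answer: 3*sqrt(4207) ≈ 194.58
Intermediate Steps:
j(F, Q) = Q**2/(-7 + Q) (j(F, Q) = (Q**2 + 0)/(-7 + Q) = Q**2/(-7 + Q))
z(m, Y) = -60 (z(m, Y) = -30*2 = -6*10 = -60)
sqrt(z(j(5, -1), 3*36) + 37923) = sqrt(-60 + 37923) = sqrt(37863) = 3*sqrt(4207)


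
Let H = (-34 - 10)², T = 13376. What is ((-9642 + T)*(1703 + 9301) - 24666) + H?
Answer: 41066206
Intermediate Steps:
H = 1936 (H = (-44)² = 1936)
((-9642 + T)*(1703 + 9301) - 24666) + H = ((-9642 + 13376)*(1703 + 9301) - 24666) + 1936 = (3734*11004 - 24666) + 1936 = (41088936 - 24666) + 1936 = 41064270 + 1936 = 41066206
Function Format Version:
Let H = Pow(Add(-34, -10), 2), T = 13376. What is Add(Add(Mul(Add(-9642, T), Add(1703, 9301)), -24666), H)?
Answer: 41066206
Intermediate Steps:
H = 1936 (H = Pow(-44, 2) = 1936)
Add(Add(Mul(Add(-9642, T), Add(1703, 9301)), -24666), H) = Add(Add(Mul(Add(-9642, 13376), Add(1703, 9301)), -24666), 1936) = Add(Add(Mul(3734, 11004), -24666), 1936) = Add(Add(41088936, -24666), 1936) = Add(41064270, 1936) = 41066206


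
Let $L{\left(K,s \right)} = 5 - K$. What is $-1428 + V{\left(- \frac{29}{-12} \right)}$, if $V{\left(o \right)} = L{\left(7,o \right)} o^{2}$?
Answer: $- \frac{103657}{72} \approx -1439.7$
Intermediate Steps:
$V{\left(o \right)} = - 2 o^{2}$ ($V{\left(o \right)} = \left(5 - 7\right) o^{2} = - 2 o^{2}$)
$-1428 + V{\left(- \frac{29}{-12} \right)} = -1428 - 2 \left(- \frac{29}{-12}\right)^{2} = -1428 - 2 \left(\left(-29\right) \left(- \frac{1}{12}\right)\right)^{2} = -1428 - 2 \left(\frac{29}{12}\right)^{2} = -1428 - \frac{841}{72} = - \frac{103657}{72}$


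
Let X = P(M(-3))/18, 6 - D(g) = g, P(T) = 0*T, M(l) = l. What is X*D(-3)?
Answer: 0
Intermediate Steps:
P(T) = 0
D(g) = 6 - g
X = 0 (X = 0/18 = 0*(1/18) = 0)
X*D(-3) = 0*(6 - 1*(-3)) = 0*(6 + 3) = 0*9 = 0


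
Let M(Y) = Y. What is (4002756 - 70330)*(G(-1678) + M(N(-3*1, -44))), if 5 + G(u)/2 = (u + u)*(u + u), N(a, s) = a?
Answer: 88579700633534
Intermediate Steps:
G(u) = -10 + 8*u² (G(u) = -10 + 2*((u + u)*(u + u)) = -10 + 2*((2*u)*(2*u)) = -10 + 2*(4*u²) = -10 + 8*u²)
(4002756 - 70330)*(G(-1678) + M(N(-3*1, -44))) = (4002756 - 70330)*((-10 + 8*(-1678)²) - 3*1) = 3932426*((-10 + 8*2815684) - 3) = 3932426*((-10 + 22525472) - 3) = 3932426*(22525462 - 3) = 3932426*22525459 = 88579700633534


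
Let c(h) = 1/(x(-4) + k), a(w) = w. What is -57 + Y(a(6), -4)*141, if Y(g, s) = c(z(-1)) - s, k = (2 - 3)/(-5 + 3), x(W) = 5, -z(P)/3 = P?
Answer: 5859/11 ≈ 532.64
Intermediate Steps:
z(P) = -3*P
k = 1/2 (k = -1/(-2) = -1*(-1/2) = 1/2 ≈ 0.50000)
c(h) = 2/11 (c(h) = 1/(5 + 1/2) = 1/(11/2) = 2/11)
Y(g, s) = 2/11 - s
-57 + Y(a(6), -4)*141 = -57 + (2/11 - 1*(-4))*141 = -57 + (2/11 + 4)*141 = -57 + (46/11)*141 = -57 + 6486/11 = 5859/11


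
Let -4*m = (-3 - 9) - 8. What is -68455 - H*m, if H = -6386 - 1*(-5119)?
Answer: -62120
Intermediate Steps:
H = -1267 (H = -6386 + 5119 = -1267)
m = 5 (m = -((-3 - 9) - 8)/4 = -(-12 - 8)/4 = -1/4*(-20) = 5)
-68455 - H*m = -68455 - (-1267)*5 = -68455 - 1*(-6335) = -68455 + 6335 = -62120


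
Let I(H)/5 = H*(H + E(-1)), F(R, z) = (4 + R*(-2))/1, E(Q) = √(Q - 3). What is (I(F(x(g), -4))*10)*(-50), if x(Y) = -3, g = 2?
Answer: -250000 - 50000*I ≈ -2.5e+5 - 50000.0*I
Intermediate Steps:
E(Q) = √(-3 + Q)
F(R, z) = 4 - 2*R (F(R, z) = (4 - 2*R)*1 = 4 - 2*R)
I(H) = 5*H*(H + 2*I) (I(H) = 5*(H*(H + √(-3 - 1))) = 5*(H*(H + √(-4))) = 5*(H*(H + 2*I)) = 5*H*(H + 2*I))
(I(F(x(g), -4))*10)*(-50) = ((5*(4 - 2*(-3))*((4 - 2*(-3)) + 2*I))*10)*(-50) = ((5*(4 + 6)*((4 + 6) + 2*I))*10)*(-50) = ((5*10*(10 + 2*I))*10)*(-50) = ((500 + 100*I)*10)*(-50) = (5000 + 1000*I)*(-50) = -250000 - 50000*I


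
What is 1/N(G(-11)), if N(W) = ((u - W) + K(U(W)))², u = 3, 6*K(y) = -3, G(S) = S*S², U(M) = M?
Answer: 4/7112889 ≈ 5.6236e-7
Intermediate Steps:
G(S) = S³
K(y) = -½ (K(y) = (⅙)*(-3) = -½)
N(W) = (5/2 - W)² (N(W) = ((3 - W) - ½)² = (5/2 - W)²)
1/N(G(-11)) = 1/((-5 + 2*(-11)³)²/4) = 1/((-5 + 2*(-1331))²/4) = 1/((-5 - 2662)²/4) = 1/((¼)*(-2667)²) = 1/((¼)*7112889) = 1/(7112889/4) = 4/7112889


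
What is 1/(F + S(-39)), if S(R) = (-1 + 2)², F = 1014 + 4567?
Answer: 1/5582 ≈ 0.00017915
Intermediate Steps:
F = 5581
S(R) = 1 (S(R) = 1² = 1)
1/(F + S(-39)) = 1/(5581 + 1) = 1/5582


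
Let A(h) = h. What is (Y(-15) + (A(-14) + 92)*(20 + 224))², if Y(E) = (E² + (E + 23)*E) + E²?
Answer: 374887044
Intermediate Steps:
Y(E) = 2*E² + E*(23 + E) (Y(E) = (E² + (23 + E)*E) + E² = (E² + E*(23 + E)) + E² = 2*E² + E*(23 + E))
(Y(-15) + (A(-14) + 92)*(20 + 224))² = (-15*(23 + 3*(-15)) + (-14 + 92)*(20 + 224))² = (-15*(23 - 45) + 78*244)² = (-15*(-22) + 19032)² = (330 + 19032)² = 19362² = 374887044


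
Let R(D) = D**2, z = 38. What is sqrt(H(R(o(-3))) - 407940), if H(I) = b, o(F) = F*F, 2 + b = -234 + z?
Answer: I*sqrt(408138) ≈ 638.86*I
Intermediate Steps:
b = -198 (b = -2 + (-234 + 38) = -2 - 196 = -198)
o(F) = F**2
H(I) = -198
sqrt(H(R(o(-3))) - 407940) = sqrt(-198 - 407940) = sqrt(-408138) = I*sqrt(408138)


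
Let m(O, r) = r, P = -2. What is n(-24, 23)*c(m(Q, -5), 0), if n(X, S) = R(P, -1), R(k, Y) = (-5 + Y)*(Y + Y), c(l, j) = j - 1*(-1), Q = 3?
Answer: 12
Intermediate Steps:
c(l, j) = 1 + j (c(l, j) = j + 1 = 1 + j)
R(k, Y) = 2*Y*(-5 + Y) (R(k, Y) = (-5 + Y)*(2*Y) = 2*Y*(-5 + Y))
n(X, S) = 12 (n(X, S) = 2*(-1)*(-5 - 1) = 2*(-1)*(-6) = 12)
n(-24, 23)*c(m(Q, -5), 0) = 12*(1 + 0) = 12*1 = 12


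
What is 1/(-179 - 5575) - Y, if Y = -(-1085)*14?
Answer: -87403261/5754 ≈ -15190.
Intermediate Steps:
Y = 15190 (Y = -35*(-434) = 15190)
1/(-179 - 5575) - Y = 1/(-179 - 5575) - 1*15190 = 1/(-5754) - 15190 = -1/5754 - 15190 = -87403261/5754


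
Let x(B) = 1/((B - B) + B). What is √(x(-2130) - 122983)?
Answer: I*√557961574830/2130 ≈ 350.69*I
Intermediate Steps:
x(B) = 1/B (x(B) = 1/(0 + B) = 1/B)
√(x(-2130) - 122983) = √(1/(-2130) - 122983) = √(-1/2130 - 122983) = √(-261953791/2130) = I*√557961574830/2130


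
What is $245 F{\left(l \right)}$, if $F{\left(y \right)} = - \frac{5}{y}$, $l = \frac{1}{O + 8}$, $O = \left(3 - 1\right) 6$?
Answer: $-24500$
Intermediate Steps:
$O = 12$ ($O = 2 \cdot 6 = 12$)
$l = \frac{1}{20}$ ($l = \frac{1}{12 + 8} = \frac{1}{20} \approx 0.05$)
$245 F{\left(l \right)} = 245 \left(- 5 \frac{1}{\frac{1}{20}}\right) = 245 \left(\left(-5\right) 20\right) = 245 \left(-100\right) = -24500$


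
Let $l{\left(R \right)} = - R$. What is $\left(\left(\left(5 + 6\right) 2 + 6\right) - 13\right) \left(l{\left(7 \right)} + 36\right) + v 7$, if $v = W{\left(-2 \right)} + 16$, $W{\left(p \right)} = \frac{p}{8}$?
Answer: $\frac{2181}{4} \approx 545.25$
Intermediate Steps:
$W{\left(p \right)} = \frac{p}{8}$ ($W{\left(p \right)} = p \frac{1}{8} = \frac{p}{8}$)
$v = \frac{63}{4}$ ($v = \frac{1}{8} \left(-2\right) + 16 = - \frac{1}{4} + 16 = \frac{63}{4} \approx 15.75$)
$\left(\left(\left(5 + 6\right) 2 + 6\right) - 13\right) \left(l{\left(7 \right)} + 36\right) + v 7 = \left(\left(\left(5 + 6\right) 2 + 6\right) - 13\right) \left(\left(-1\right) 7 + 36\right) + \frac{63}{4} \cdot 7 = \left(\left(11 \cdot 2 + 6\right) - 13\right) \left(-7 + 36\right) + \frac{441}{4} = \left(\left(22 + 6\right) - 13\right) 29 + \frac{441}{4} = \left(28 - 13\right) 29 + \frac{441}{4} = 15 \cdot 29 + \frac{441}{4} = 435 + \frac{441}{4} = \frac{2181}{4}$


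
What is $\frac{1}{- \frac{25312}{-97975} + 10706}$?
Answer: $\frac{97975}{1048945662} \approx 9.3403 \cdot 10^{-5}$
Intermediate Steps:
$\frac{1}{- \frac{25312}{-97975} + 10706} = \frac{1}{\left(-25312\right) \left(- \frac{1}{97975}\right) + 10706} = \frac{1}{\frac{25312}{97975} + 10706} = \frac{1}{\frac{1048945662}{97975}} = \frac{97975}{1048945662}$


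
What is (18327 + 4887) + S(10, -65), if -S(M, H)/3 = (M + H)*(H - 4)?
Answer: 11829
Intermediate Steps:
S(M, H) = -3*(-4 + H)*(H + M) (S(M, H) = -3*(M + H)*(H - 4) = -3*(H + M)*(-4 + H) = -3*(-4 + H)*(H + M))
(18327 + 4887) + S(10, -65) = (18327 + 4887) + (-3*(-65)² + 12*(-65) + 12*10 - 3*(-65)*10) = 23214 + (-3*4225 - 780 + 120 + 1950) = 23214 + (-12675 - 780 + 120 + 1950) = 23214 - 11385 = 11829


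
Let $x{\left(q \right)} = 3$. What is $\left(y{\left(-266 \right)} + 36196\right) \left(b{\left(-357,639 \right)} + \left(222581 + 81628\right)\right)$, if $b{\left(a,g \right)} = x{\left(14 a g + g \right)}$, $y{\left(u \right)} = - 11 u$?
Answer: $11901381864$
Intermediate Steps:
$b{\left(a,g \right)} = 3$
$\left(y{\left(-266 \right)} + 36196\right) \left(b{\left(-357,639 \right)} + \left(222581 + 81628\right)\right) = \left(\left(-11\right) \left(-266\right) + 36196\right) \left(3 + \left(222581 + 81628\right)\right) = \left(2926 + 36196\right) \left(3 + 304209\right) = 39122 \cdot 304212 = 11901381864$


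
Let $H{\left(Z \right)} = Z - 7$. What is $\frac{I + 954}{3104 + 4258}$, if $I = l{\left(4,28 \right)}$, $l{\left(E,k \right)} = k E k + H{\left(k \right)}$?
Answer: $\frac{4111}{7362} \approx 0.55841$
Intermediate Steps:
$H{\left(Z \right)} = -7 + Z$
$l{\left(E,k \right)} = -7 + k + E k^{2}$ ($l{\left(E,k \right)} = k E k + \left(-7 + k\right) = E k k + \left(-7 + k\right) = E k^{2} + \left(-7 + k\right) = -7 + k + E k^{2}$)
$I = 3157$ ($I = -7 + 28 + 4 \cdot 28^{2} = -7 + 28 + 4 \cdot 784 = -7 + 28 + 3136 = 3157$)
$\frac{I + 954}{3104 + 4258} = \frac{3157 + 954}{3104 + 4258} = \frac{4111}{7362}$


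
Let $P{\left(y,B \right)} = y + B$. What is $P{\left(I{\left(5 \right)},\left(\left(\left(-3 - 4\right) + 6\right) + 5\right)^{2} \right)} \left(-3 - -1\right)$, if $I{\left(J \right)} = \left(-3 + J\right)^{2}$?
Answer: $-40$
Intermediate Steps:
$P{\left(y,B \right)} = B + y$
$P{\left(I{\left(5 \right)},\left(\left(\left(-3 - 4\right) + 6\right) + 5\right)^{2} \right)} \left(-3 - -1\right) = \left(\left(\left(\left(-3 - 4\right) + 6\right) + 5\right)^{2} + \left(-3 + 5\right)^{2}\right) \left(-3 - -1\right) = \left(\left(\left(-7 + 6\right) + 5\right)^{2} + 2^{2}\right) \left(-3 + 1\right) = \left(\left(-1 + 5\right)^{2} + 4\right) \left(-2\right) = \left(4^{2} + 4\right) \left(-2\right) = \left(16 + 4\right) \left(-2\right) = 20 \left(-2\right) = -40$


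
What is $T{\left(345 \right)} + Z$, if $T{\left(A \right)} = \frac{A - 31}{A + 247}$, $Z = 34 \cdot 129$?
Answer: $\frac{1298413}{296} \approx 4386.5$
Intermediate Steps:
$Z = 4386$
$T{\left(A \right)} = \frac{-31 + A}{247 + A}$
$T{\left(345 \right)} + Z = \frac{-31 + 345}{247 + 345} + 4386 = \frac{1}{592} \cdot 314 + 4386 = \frac{157}{296} + 4386 = \frac{1298413}{296}$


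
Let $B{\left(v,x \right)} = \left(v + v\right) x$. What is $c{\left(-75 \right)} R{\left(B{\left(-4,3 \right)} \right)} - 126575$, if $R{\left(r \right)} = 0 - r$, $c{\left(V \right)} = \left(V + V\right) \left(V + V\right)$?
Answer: $413425$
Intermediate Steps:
$B{\left(v,x \right)} = 2 v x$
$c{\left(V \right)} = 4 V^{2}$ ($c{\left(V \right)} = 2 V 2 V = 4 V^{2}$)
$R{\left(r \right)} = - r$
$c{\left(-75 \right)} R{\left(B{\left(-4,3 \right)} \right)} - 126575 = 4 \left(-75\right)^{2} \left(- 2 \left(-4\right) 3\right) - 126575 = 4 \cdot 5625 \left(\left(-1\right) \left(-24\right)\right) - 126575 = 22500 \cdot 24 - 126575 = 540000 - 126575 = 413425$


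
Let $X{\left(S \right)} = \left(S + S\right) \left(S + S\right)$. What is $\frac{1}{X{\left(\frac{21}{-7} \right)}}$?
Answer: $\frac{1}{36} \approx 0.027778$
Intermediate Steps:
$X{\left(S \right)} = 4 S^{2}$ ($X{\left(S \right)} = 2 S 2 S = 4 S^{2}$)
$\frac{1}{X{\left(\frac{21}{-7} \right)}} = \frac{1}{4 \left(\frac{21}{-7}\right)^{2}} = \frac{1}{4 \left(21 \left(- \frac{1}{7}\right)\right)^{2}} = \frac{1}{4 \left(-3\right)^{2}} = \frac{1}{4 \cdot 9} = \frac{1}{36}$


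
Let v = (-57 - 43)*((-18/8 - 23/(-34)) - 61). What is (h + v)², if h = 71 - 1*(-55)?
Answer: 11775939289/289 ≈ 4.0747e+7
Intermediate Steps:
h = 126 (h = 71 + 55 = 126)
v = 106375/17 (v = -100*((-18*⅛ - 23*(-1/34)) - 61) = -100*((-9/4 + 23/34) - 61) = -100*(-107/68 - 61) = -100*(-4255/68) = 106375/17 ≈ 6257.4)
(h + v)² = (126 + 106375/17)² = (108517/17)² = 11775939289/289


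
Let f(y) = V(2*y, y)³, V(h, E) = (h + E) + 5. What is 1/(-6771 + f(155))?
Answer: 1/103816229 ≈ 9.6324e-9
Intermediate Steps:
V(h, E) = 5 + E + h (V(h, E) = (E + h) + 5 = 5 + E + h)
f(y) = (5 + 3*y)³ (f(y) = (5 + y + 2*y)³ = (5 + 3*y)³)
1/(-6771 + f(155)) = 1/(-6771 + (5 + 3*155)³) = 1/(-6771 + (5 + 465)³) = 1/(-6771 + 470³) = 1/(-6771 + 103823000) = 1/103816229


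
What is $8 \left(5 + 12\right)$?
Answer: $136$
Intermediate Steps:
$8 \left(5 + 12\right) = 8 \cdot 17 = 136$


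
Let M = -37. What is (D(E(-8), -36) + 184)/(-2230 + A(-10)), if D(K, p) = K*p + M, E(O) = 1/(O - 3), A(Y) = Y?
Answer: -1653/24640 ≈ -0.067086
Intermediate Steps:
E(O) = 1/(-3 + O)
D(K, p) = -37 + K*p (D(K, p) = K*p - 37 = -37 + K*p)
(D(E(-8), -36) + 184)/(-2230 + A(-10)) = ((-37 - 36/(-3 - 8)) + 184)/(-2230 - 10) = ((-37 - 36/(-11)) + 184)/(-2240) = ((-37 - 1/11*(-36)) + 184)*(-1/2240) = ((-37 + 36/11) + 184)*(-1/2240) = (-371/11 + 184)*(-1/2240) = (1653/11)*(-1/2240) = -1653/24640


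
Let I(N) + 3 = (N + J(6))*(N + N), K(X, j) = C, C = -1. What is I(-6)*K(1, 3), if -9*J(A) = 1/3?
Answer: -625/9 ≈ -69.444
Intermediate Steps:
J(A) = -1/27 (J(A) = -1/9/3 = -1/9*1/3 = -1/27)
K(X, j) = -1
I(N) = -3 + 2*N*(-1/27 + N) (I(N) = -3 + (N - 1/27)*(N + N) = -3 + (-1/27 + N)*(2*N) = -3 + 2*N*(-1/27 + N))
I(-6)*K(1, 3) = (-3 + 2*(-6)**2 - 2/27*(-6))*(-1) = (-3 + 2*36 + 4/9)*(-1) = (-3 + 72 + 4/9)*(-1) = (625/9)*(-1) = -625/9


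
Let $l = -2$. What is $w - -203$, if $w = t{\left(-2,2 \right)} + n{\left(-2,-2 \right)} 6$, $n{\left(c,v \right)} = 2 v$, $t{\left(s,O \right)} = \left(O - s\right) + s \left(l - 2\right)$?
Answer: $191$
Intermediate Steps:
$t{\left(s,O \right)} = O - 5 s$ ($t{\left(s,O \right)} = \left(O - s\right) + s \left(-2 - 2\right) = \left(O - s\right) + s \left(-4\right) = \left(O - s\right) - 4 s = O - 5 s$)
$w = -12$ ($w = \left(2 - -10\right) + 2 \left(-2\right) 6 = \left(2 + 10\right) - 24 = 12 - 24 = -12$)
$w - -203 = -12 - -203 = -12 + 203 = 191$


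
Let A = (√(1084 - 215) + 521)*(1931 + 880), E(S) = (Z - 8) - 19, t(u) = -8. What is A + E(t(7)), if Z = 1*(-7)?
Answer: 1464497 + 2811*√869 ≈ 1.5474e+6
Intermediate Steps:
Z = -7
E(S) = -34 (E(S) = (-7 - 8) - 19 = -15 - 19 = -34)
A = 1464531 + 2811*√869 (A = (√869 + 521)*2811 = (521 + √869)*2811 = 1464531 + 2811*√869 ≈ 1.5474e+6)
A + E(t(7)) = (1464531 + 2811*√869) - 34 = 1464497 + 2811*√869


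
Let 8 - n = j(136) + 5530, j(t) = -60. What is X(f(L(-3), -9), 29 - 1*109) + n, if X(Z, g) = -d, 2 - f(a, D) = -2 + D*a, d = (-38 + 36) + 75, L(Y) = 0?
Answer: -5535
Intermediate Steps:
d = 73 (d = -2 + 75 = 73)
f(a, D) = 4 - D*a (f(a, D) = 2 - (-2 + D*a) = 2 + (2 - D*a) = 4 - D*a)
X(Z, g) = -73 (X(Z, g) = -1*73 = -73)
n = -5462 (n = 8 - (-60 + 5530) = 8 - 1*5470 = 8 - 5470 = -5462)
X(f(L(-3), -9), 29 - 1*109) + n = -73 - 5462 = -5535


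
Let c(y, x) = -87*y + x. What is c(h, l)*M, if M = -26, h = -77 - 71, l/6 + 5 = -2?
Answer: -333684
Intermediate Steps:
l = -42 (l = -30 + 6*(-2) = -30 - 12 = -42)
h = -148
c(y, x) = x - 87*y
c(h, l)*M = (-42 - 87*(-148))*(-26) = (-42 + 12876)*(-26) = 12834*(-26) = -333684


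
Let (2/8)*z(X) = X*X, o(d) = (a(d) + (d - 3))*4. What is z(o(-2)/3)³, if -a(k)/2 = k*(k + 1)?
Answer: 191102976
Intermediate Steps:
a(k) = -2*k*(1 + k) (a(k) = -2*k*(k + 1) = -2*k*(1 + k))
o(d) = -12 + 4*d - 8*d*(1 + d) (o(d) = (-2*d*(1 + d) + (d - 3))*4 = (-2*d*(1 + d) + (-3 + d))*4 = (-3 + d - 2*d*(1 + d))*4 = -12 + 4*d - 8*d*(1 + d))
z(X) = 4*X² (z(X) = 4*(X*X) = 4*X²)
z(o(-2)/3)³ = (4*((-12 + 4*(-2) - 8*(-2)*(1 - 2))/3)²)³ = (4*((-12 - 8 - 8*(-2)*(-1))*(⅓))²)³ = (4*((-12 - 8 - 16)*(⅓))²)³ = (4*(-36*⅓)²)³ = (4*(-12)²)³ = (4*144)³ = 576³ = 191102976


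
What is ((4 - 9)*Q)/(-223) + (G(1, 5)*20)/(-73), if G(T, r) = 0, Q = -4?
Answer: -20/223 ≈ -0.089686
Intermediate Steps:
((4 - 9)*Q)/(-223) + (G(1, 5)*20)/(-73) = ((4 - 9)*(-4))/(-223) + (0*20)/(-73) = -5*(-4)*(-1/223) + 0*(-1/73) = 20*(-1/223) + 0 = -20/223 + 0 = -20/223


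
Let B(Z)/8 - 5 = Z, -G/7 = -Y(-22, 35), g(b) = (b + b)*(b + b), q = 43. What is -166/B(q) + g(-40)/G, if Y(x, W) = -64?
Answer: -19781/1344 ≈ -14.718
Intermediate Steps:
g(b) = 4*b² (g(b) = (2*b)*(2*b) = 4*b²)
G = -448 (G = -(-7)*(-64) = -7*64 = -448)
B(Z) = 40 + 8*Z
-166/B(q) + g(-40)/G = -166/(40 + 8*43) + (4*(-40)²)/(-448) = -166/(40 + 344) + (4*1600)*(-1/448) = -166/384 + 6400*(-1/448) = -166*1/384 - 100/7 = -83/192 - 100/7 = -19781/1344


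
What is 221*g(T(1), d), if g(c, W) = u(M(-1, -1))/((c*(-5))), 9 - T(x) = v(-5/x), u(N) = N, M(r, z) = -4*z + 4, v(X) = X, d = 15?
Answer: -884/35 ≈ -25.257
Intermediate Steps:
M(r, z) = 4 - 4*z
T(x) = 9 + 5/x (T(x) = 9 - (-5)/x = 9 + 5/x)
g(c, W) = -8/(5*c) (g(c, W) = (4 - 4*(-1))/((c*(-5))) = (4 + 4)/((-5*c)) = 8*(-1/(5*c)) = -8/(5*c))
221*g(T(1), d) = 221*(-8/(5*(9 + 5/1))) = 221*(-8/(5*(9 + 5*1))) = 221*(-8/(5*(9 + 5))) = 221*(-8/5/14) = 221*(-8/5*1/14) = 221*(-4/35) = -884/35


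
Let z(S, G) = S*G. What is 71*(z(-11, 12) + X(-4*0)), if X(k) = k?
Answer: -9372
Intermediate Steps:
z(S, G) = G*S
71*(z(-11, 12) + X(-4*0)) = 71*(12*(-11) - 4*0) = 71*(-132 + 0) = 71*(-132) = -9372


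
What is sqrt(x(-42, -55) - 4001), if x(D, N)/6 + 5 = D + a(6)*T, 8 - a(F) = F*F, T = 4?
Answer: I*sqrt(4955) ≈ 70.392*I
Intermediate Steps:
a(F) = 8 - F**2 (a(F) = 8 - F*F = 8 - F**2)
x(D, N) = -702 + 6*D (x(D, N) = -30 + 6*(D + (8 - 1*6**2)*4) = -30 + 6*(D + (8 - 1*36)*4) = -30 + 6*(D + (8 - 36)*4) = -30 + 6*(D - 28*4) = -30 + 6*(D - 112) = -30 + 6*(-112 + D) = -30 + (-672 + 6*D) = -702 + 6*D)
sqrt(x(-42, -55) - 4001) = sqrt((-702 + 6*(-42)) - 4001) = sqrt((-702 - 252) - 4001) = sqrt(-954 - 4001) = sqrt(-4955) = I*sqrt(4955)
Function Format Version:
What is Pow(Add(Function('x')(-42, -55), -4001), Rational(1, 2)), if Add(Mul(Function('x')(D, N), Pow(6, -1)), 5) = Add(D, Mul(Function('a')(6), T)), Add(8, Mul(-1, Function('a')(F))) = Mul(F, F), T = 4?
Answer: Mul(I, Pow(4955, Rational(1, 2))) ≈ Mul(70.392, I)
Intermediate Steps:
Function('a')(F) = Add(8, Mul(-1, Pow(F, 2))) (Function('a')(F) = Add(8, Mul(-1, Mul(F, F))) = Add(8, Mul(-1, Pow(F, 2))))
Function('x')(D, N) = Add(-702, Mul(6, D)) (Function('x')(D, N) = Add(-30, Mul(6, Add(D, Mul(Add(8, Mul(-1, Pow(6, 2))), 4)))) = Add(-30, Mul(6, Add(D, Mul(Add(8, Mul(-1, 36)), 4)))) = Add(-30, Mul(6, Add(D, Mul(Add(8, -36), 4)))) = Add(-30, Mul(6, Add(D, Mul(-28, 4)))) = Add(-30, Mul(6, Add(D, -112))) = Add(-30, Mul(6, Add(-112, D))) = Add(-30, Add(-672, Mul(6, D))) = Add(-702, Mul(6, D)))
Pow(Add(Function('x')(-42, -55), -4001), Rational(1, 2)) = Pow(Add(Add(-702, Mul(6, -42)), -4001), Rational(1, 2)) = Pow(Add(Add(-702, -252), -4001), Rational(1, 2)) = Pow(Add(-954, -4001), Rational(1, 2)) = Pow(-4955, Rational(1, 2)) = Mul(I, Pow(4955, Rational(1, 2)))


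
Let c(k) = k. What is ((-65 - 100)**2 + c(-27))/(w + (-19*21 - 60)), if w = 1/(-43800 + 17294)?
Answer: -720910188/12166255 ≈ -59.255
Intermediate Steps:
w = -1/26506 (w = 1/(-26506) = -1/26506 ≈ -3.7727e-5)
((-65 - 100)**2 + c(-27))/(w + (-19*21 - 60)) = ((-65 - 100)**2 - 27)/(-1/26506 + (-19*21 - 60)) = ((-165)**2 - 27)/(-1/26506 + (-399 - 60)) = (27225 - 27)/(-1/26506 - 459) = 27198/(-12166255/26506) = 27198*(-26506/12166255) = -720910188/12166255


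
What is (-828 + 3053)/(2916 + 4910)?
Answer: 2225/7826 ≈ 0.28431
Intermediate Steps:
(-828 + 3053)/(2916 + 4910) = 2225/7826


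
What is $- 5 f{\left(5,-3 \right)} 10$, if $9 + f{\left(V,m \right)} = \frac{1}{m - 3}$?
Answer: $\frac{1375}{3} \approx 458.33$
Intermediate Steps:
$f{\left(V,m \right)} = -9 + \frac{1}{-3 + m}$ ($f{\left(V,m \right)} = -9 + \frac{1}{m - 3} = -9 + \frac{1}{-3 + m}$)
$- 5 f{\left(5,-3 \right)} 10 = - 5 \frac{28 - -27}{-3 - 3} \cdot 10 = - 5 \frac{28 + 27}{-6} \cdot 10 = - 5 \left(\left(- \frac{1}{6}\right) 55\right) 10 = \left(-5\right) \left(- \frac{55}{6}\right) 10 = \frac{275}{6} \cdot 10 = \frac{1375}{3}$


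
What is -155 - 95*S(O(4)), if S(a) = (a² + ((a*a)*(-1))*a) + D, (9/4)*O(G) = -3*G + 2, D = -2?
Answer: -7422485/729 ≈ -10182.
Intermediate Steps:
O(G) = 8/9 - 4*G/3 (O(G) = 4*(-3*G + 2)/9 = 4*(2 - 3*G)/9 = 8/9 - 4*G/3)
S(a) = -2 + a² - a³ (S(a) = (a² + ((a*a)*(-1))*a) - 2 = (a² + (a²*(-1))*a) - 2 = (a² + (-a²)*a) - 2 = (a² - a³) - 2 = -2 + a² - a³)
-155 - 95*S(O(4)) = -155 - 95*(-2 + (8/9 - 4/3*4)² - (8/9 - 4/3*4)³) = -155 - 95*(-2 + (8/9 - 16/3)² - (8/9 - 16/3)³) = -155 - 95*(-2 + (-40/9)² - (-40/9)³) = -155 - 95*(-2 + 1600/81 - 1*(-64000/729)) = -155 - 95*(-2 + 1600/81 + 64000/729) = -155 - 95*76942/729 = -155 - 7309490/729 = -7422485/729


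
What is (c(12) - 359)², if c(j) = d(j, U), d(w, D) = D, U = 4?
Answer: 126025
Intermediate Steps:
c(j) = 4
(c(12) - 359)² = (4 - 359)² = (-355)² = 126025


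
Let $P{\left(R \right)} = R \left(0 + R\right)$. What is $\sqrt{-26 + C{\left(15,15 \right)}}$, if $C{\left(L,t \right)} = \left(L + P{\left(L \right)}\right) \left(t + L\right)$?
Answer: $\sqrt{7174} \approx 84.699$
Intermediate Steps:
$P{\left(R \right)} = R^{2}$ ($P{\left(R \right)} = R R = R^{2}$)
$C{\left(L,t \right)} = \left(L + t\right) \left(L + L^{2}\right)$ ($C{\left(L,t \right)} = \left(L + L^{2}\right) \left(t + L\right) = \left(L + L^{2}\right) \left(L + t\right) = \left(L + t\right) \left(L + L^{2}\right)$)
$\sqrt{-26 + C{\left(15,15 \right)}} = \sqrt{-26 + 15 \left(15 + 15 + 15^{2} + 15 \cdot 15\right)} = \sqrt{-26 + 15 \left(15 + 15 + 225 + 225\right)} = \sqrt{-26 + 15 \cdot 480} = \sqrt{-26 + 7200} = \sqrt{7174}$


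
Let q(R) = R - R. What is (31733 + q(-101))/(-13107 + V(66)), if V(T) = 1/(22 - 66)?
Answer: -1396252/576709 ≈ -2.4211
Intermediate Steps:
q(R) = 0
V(T) = -1/44 (V(T) = 1/(-44) = -1/44)
(31733 + q(-101))/(-13107 + V(66)) = (31733 + 0)/(-13107 - 1/44) = 31733/(-576709/44) = 31733*(-44/576709) = -1396252/576709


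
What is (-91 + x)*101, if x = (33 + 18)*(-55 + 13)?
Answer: -225533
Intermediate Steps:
x = -2142 (x = 51*(-42) = -2142)
(-91 + x)*101 = (-91 - 2142)*101 = -2233*101 = -225533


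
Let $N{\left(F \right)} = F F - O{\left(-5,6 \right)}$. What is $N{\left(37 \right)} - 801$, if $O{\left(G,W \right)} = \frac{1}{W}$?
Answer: $\frac{3407}{6} \approx 567.83$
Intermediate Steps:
$N{\left(F \right)} = - \frac{1}{6} + F^{2}$ ($N{\left(F \right)} = F F - \frac{1}{6} = F^{2} - \frac{1}{6} = - \frac{1}{6} + F^{2}$)
$N{\left(37 \right)} - 801 = \left(- \frac{1}{6} + 37^{2}\right) - 801 = \left(- \frac{1}{6} + 1369\right) - 801 = \frac{8213}{6} - 801 = \frac{3407}{6}$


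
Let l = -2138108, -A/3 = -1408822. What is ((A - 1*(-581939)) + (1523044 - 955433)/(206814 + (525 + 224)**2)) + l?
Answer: 2050294658666/767815 ≈ 2.6703e+6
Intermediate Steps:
A = 4226466 (A = -3*(-1408822) = 4226466)
((A - 1*(-581939)) + (1523044 - 955433)/(206814 + (525 + 224)**2)) + l = ((4226466 - 1*(-581939)) + (1523044 - 955433)/(206814 + (525 + 224)**2)) - 2138108 = ((4226466 + 581939) + 567611/(206814 + 749**2)) - 2138108 = (4808405 + 567611/(206814 + 561001)) - 2138108 = (4808405 + 567611/767815) - 2138108 = 3691966052686/767815 - 2138108 = 2050294658666/767815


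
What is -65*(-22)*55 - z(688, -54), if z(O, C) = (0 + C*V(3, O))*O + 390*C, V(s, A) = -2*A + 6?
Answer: -50798530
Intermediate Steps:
V(s, A) = 6 - 2*A
z(O, C) = 390*C + C*O*(6 - 2*O) (z(O, C) = (0 + C*(6 - 2*O))*O + 390*C = (C*(6 - 2*O))*O + 390*C = C*O*(6 - 2*O) + 390*C = 390*C + C*O*(6 - 2*O))
-65*(-22)*55 - z(688, -54) = -65*(-22)*55 - (-2)*(-54)*(-195 + 688*(-3 + 688)) = 1430*55 - (-2)*(-54)*(-195 + 688*685) = 78650 - (-2)*(-54)*(-195 + 471280) = 78650 - (-2)*(-54)*471085 = 78650 - 1*50877180 = 78650 - 50877180 = -50798530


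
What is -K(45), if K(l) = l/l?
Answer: -1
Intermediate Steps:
K(l) = 1
-K(45) = -1*1 = -1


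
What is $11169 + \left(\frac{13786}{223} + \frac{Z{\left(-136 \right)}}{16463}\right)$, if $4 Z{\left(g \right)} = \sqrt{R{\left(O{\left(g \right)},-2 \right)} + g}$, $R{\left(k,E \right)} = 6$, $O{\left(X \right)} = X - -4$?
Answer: $\frac{2504473}{223} + \frac{i \sqrt{130}}{65852} \approx 11231.0 + 0.00017314 i$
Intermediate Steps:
$O{\left(X \right)} = 4 + X$ ($O{\left(X \right)} = X + 4 = 4 + X$)
$Z{\left(g \right)} = \frac{\sqrt{6 + g}}{4}$
$11169 + \left(\frac{13786}{223} + \frac{Z{\left(-136 \right)}}{16463}\right) = 11169 + \left(\frac{13786}{223} + \frac{\frac{1}{4} \sqrt{6 - 136}}{16463}\right) = 11169 + \left(13786 \cdot \frac{1}{223} + \frac{\sqrt{-130}}{4} \cdot \frac{1}{16463}\right) = 11169 + \left(\frac{13786}{223} + \frac{i \sqrt{130}}{4} \cdot \frac{1}{16463}\right) = 11169 + \left(\frac{13786}{223} + \frac{i \sqrt{130}}{65852}\right) = \frac{2504473}{223} + \frac{i \sqrt{130}}{65852}$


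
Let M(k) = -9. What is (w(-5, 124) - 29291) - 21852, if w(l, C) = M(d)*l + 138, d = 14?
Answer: -50960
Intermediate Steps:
w(l, C) = 138 - 9*l (w(l, C) = -9*l + 138 = 138 - 9*l)
(w(-5, 124) - 29291) - 21852 = ((138 - 9*(-5)) - 29291) - 21852 = ((138 + 45) - 29291) - 21852 = (183 - 29291) - 21852 = -29108 - 21852 = -50960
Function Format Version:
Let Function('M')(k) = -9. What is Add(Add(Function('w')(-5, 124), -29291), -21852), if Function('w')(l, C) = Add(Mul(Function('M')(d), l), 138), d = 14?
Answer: -50960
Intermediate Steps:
Function('w')(l, C) = Add(138, Mul(-9, l)) (Function('w')(l, C) = Add(Mul(-9, l), 138) = Add(138, Mul(-9, l)))
Add(Add(Function('w')(-5, 124), -29291), -21852) = Add(Add(Add(138, Mul(-9, -5)), -29291), -21852) = Add(Add(Add(138, 45), -29291), -21852) = Add(Add(183, -29291), -21852) = Add(-29108, -21852) = -50960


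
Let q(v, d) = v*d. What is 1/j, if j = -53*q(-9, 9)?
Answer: 1/4293 ≈ 0.00023294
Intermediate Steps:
q(v, d) = d*v
j = 4293 (j = -477*(-9) = -53*(-81) = 4293)
1/j = 1/4293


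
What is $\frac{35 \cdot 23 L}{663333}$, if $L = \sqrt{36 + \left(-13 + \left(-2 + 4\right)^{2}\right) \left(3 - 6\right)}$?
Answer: $\frac{805 \sqrt{7}}{221111} \approx 0.0096324$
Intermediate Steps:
$L = 3 \sqrt{7}$ ($L = \sqrt{36 + \left(-13 + 2^{2}\right) \left(-3\right)} = \sqrt{36 + \left(-13 + 4\right) \left(-3\right)} = \sqrt{36 - -27} = \sqrt{36 + 27} = \sqrt{63} = 3 \sqrt{7} \approx 7.9373$)
$\frac{35 \cdot 23 L}{663333} = \frac{35 \cdot 23 \cdot 3 \sqrt{7}}{663333} = 805 \cdot 3 \sqrt{7} \cdot \frac{1}{663333} = 2415 \sqrt{7} \cdot \frac{1}{663333} = \frac{805 \sqrt{7}}{221111}$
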